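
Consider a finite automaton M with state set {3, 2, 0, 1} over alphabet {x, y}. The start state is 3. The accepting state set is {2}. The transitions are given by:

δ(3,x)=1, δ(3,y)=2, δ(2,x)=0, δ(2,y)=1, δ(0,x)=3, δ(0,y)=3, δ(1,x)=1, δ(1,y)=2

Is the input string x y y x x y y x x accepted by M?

No

Trace: 3 -x-> 1 -y-> 2 -y-> 1 -x-> 1 -x-> 1 -y-> 2 -y-> 1 -x-> 1 -x-> 1
End state 1 is not accepting.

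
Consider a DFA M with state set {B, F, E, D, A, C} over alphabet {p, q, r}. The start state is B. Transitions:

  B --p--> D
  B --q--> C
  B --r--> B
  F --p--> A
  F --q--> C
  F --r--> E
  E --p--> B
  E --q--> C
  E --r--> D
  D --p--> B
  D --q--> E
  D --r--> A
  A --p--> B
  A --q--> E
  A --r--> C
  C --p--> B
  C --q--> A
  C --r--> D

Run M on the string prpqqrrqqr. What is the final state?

D

Trace: B -p-> D -r-> A -p-> B -q-> C -q-> A -r-> C -r-> D -q-> E -q-> C -r-> D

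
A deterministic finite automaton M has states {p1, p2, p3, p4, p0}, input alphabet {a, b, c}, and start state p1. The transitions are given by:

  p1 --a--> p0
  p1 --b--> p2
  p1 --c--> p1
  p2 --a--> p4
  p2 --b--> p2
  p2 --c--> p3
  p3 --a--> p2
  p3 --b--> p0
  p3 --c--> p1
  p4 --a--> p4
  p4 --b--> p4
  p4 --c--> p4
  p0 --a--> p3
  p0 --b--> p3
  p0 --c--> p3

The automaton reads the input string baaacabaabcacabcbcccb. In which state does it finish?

start at p1
read 'b': p1 → p2
read 'a': p2 → p4
read 'a': p4 → p4
read 'a': p4 → p4
read 'c': p4 → p4
read 'a': p4 → p4
read 'b': p4 → p4
read 'a': p4 → p4
read 'a': p4 → p4
read 'b': p4 → p4
read 'c': p4 → p4
read 'a': p4 → p4
read 'c': p4 → p4
read 'a': p4 → p4
read 'b': p4 → p4
read 'c': p4 → p4
read 'b': p4 → p4
read 'c': p4 → p4
read 'c': p4 → p4
read 'c': p4 → p4
read 'b': p4 → p4

p4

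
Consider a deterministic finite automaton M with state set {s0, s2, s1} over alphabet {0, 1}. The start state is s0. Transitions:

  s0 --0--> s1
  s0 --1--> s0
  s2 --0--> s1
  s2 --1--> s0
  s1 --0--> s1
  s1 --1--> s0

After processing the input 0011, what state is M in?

s0

Trace: s0 -0-> s1 -0-> s1 -1-> s0 -1-> s0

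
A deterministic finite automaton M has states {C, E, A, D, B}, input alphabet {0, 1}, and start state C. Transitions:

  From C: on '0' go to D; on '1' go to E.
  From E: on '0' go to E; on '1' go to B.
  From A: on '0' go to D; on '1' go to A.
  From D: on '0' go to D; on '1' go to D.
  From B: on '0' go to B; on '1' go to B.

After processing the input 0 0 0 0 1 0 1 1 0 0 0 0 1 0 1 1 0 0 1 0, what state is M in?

D

start at C
read '0': C → D
read '0': D → D
read '0': D → D
read '0': D → D
read '1': D → D
read '0': D → D
read '1': D → D
read '1': D → D
read '0': D → D
read '0': D → D
read '0': D → D
read '0': D → D
read '1': D → D
read '0': D → D
read '1': D → D
read '1': D → D
read '0': D → D
read '0': D → D
read '1': D → D
read '0': D → D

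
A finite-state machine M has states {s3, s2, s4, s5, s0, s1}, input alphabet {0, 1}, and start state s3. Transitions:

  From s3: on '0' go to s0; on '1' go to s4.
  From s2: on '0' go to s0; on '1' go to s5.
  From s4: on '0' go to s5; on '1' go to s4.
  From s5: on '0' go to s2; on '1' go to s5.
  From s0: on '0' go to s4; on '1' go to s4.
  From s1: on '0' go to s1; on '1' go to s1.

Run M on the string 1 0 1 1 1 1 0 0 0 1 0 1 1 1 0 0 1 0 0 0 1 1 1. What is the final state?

s4

start at s3
read '1': s3 → s4
read '0': s4 → s5
read '1': s5 → s5
read '1': s5 → s5
read '1': s5 → s5
read '1': s5 → s5
read '0': s5 → s2
read '0': s2 → s0
read '0': s0 → s4
read '1': s4 → s4
read '0': s4 → s5
read '1': s5 → s5
read '1': s5 → s5
read '1': s5 → s5
read '0': s5 → s2
read '0': s2 → s0
read '1': s0 → s4
read '0': s4 → s5
read '0': s5 → s2
read '0': s2 → s0
read '1': s0 → s4
read '1': s4 → s4
read '1': s4 → s4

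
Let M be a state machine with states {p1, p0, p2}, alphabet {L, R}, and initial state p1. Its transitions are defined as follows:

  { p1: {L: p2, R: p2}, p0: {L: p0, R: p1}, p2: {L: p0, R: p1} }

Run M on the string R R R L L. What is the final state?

start at p1
read 'R': p1 → p2
read 'R': p2 → p1
read 'R': p1 → p2
read 'L': p2 → p0
read 'L': p0 → p0

p0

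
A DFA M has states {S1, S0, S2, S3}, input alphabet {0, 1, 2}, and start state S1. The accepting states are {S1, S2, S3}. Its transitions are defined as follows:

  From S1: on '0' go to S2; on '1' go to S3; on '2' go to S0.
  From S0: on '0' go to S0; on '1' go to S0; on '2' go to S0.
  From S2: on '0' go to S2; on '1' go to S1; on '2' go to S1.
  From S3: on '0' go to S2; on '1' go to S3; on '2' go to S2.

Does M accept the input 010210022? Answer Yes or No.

No

start at S1
read '0': S1 → S2
read '1': S2 → S1
read '0': S1 → S2
read '2': S2 → S1
read '1': S1 → S3
read '0': S3 → S2
read '0': S2 → S2
read '2': S2 → S1
read '2': S1 → S0
End state S0 is not accepting.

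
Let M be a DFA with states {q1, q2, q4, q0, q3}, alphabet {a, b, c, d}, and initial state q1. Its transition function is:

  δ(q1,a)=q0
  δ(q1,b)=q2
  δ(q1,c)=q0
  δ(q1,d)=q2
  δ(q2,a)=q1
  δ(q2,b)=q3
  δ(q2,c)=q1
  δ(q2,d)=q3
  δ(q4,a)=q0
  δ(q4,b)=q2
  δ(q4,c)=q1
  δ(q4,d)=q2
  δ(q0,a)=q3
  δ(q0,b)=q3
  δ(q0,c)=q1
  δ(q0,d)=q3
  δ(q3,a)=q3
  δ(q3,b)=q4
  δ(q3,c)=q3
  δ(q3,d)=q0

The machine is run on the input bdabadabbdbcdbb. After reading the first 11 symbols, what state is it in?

q4

q1 → q2 → q3 → q3 → q4 → q0 → q3 → q3 → q4 → q2 → q3 → q4
After 11 symbols: q4.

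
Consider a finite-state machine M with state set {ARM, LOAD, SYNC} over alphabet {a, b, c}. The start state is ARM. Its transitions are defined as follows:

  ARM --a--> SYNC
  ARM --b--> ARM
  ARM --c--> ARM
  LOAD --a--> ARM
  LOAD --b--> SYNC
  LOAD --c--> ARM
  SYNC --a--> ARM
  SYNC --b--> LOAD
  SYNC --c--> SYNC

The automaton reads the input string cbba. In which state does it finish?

SYNC

ARM → ARM → ARM → ARM → SYNC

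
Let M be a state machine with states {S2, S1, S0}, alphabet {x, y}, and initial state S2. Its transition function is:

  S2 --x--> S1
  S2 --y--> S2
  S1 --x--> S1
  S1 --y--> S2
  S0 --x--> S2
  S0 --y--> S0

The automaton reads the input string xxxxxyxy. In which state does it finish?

S2 → S1 → S1 → S1 → S1 → S1 → S2 → S1 → S2

S2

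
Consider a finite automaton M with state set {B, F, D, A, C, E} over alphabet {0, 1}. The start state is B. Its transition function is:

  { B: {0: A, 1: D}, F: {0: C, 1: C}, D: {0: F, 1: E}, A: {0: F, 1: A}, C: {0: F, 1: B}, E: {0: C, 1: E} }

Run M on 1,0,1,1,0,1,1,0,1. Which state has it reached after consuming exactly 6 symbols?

Trace: B -1-> D -0-> F -1-> C -1-> B -0-> A -1-> A
After 6 symbols: A.

A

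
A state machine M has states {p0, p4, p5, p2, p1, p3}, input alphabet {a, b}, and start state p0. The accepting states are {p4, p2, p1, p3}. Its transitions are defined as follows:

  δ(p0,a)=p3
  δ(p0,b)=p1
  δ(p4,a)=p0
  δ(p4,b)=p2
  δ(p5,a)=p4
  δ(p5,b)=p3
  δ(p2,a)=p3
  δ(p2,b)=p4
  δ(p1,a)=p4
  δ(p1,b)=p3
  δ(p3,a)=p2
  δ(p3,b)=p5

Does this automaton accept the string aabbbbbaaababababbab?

p0 → p3 → p2 → p4 → p2 → p4 → p2 → p4 → p0 → p3 → p2 → p4 → p0 → p1 → p4 → p2 → p3 → p5 → p3 → p2 → p4
End state p4 is accepting.

Yes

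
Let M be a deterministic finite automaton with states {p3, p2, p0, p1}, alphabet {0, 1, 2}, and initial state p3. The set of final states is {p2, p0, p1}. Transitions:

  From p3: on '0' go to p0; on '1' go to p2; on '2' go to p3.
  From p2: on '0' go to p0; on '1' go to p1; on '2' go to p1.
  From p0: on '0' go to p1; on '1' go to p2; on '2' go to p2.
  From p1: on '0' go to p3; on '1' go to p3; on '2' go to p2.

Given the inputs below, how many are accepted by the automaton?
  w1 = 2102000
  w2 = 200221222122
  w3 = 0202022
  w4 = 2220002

2

w1:
  start at p3
  read '2': p3 → p3
  read '1': p3 → p2
  read '0': p2 → p0
  read '2': p0 → p2
  read '0': p2 → p0
  read '0': p0 → p1
  read '0': p1 → p3
  end p3, rejected
w2:
  start at p3
  read '2': p3 → p3
  read '0': p3 → p0
  read '0': p0 → p1
  read '2': p1 → p2
  read '2': p2 → p1
  read '1': p1 → p3
  read '2': p3 → p3
  read '2': p3 → p3
  read '2': p3 → p3
  read '1': p3 → p2
  read '2': p2 → p1
  read '2': p1 → p2
  end p2, accepted
w3:
  start at p3
  read '0': p3 → p0
  read '2': p0 → p2
  read '0': p2 → p0
  read '2': p0 → p2
  read '0': p2 → p0
  read '2': p0 → p2
  read '2': p2 → p1
  end p1, accepted
w4:
  start at p3
  read '2': p3 → p3
  read '2': p3 → p3
  read '2': p3 → p3
  read '0': p3 → p0
  read '0': p0 → p1
  read '0': p1 → p3
  read '2': p3 → p3
  end p3, rejected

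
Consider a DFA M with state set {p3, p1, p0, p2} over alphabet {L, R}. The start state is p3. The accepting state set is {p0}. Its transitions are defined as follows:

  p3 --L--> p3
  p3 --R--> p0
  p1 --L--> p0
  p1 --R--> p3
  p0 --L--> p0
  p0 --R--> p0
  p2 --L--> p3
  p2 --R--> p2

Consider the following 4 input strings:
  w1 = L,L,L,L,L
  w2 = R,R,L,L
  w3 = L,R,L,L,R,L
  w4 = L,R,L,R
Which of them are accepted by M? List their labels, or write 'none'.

w1:
  start at p3
  read 'L': p3 → p3
  read 'L': p3 → p3
  read 'L': p3 → p3
  read 'L': p3 → p3
  read 'L': p3 → p3
  end p3, rejected
w2:
  start at p3
  read 'R': p3 → p0
  read 'R': p0 → p0
  read 'L': p0 → p0
  read 'L': p0 → p0
  end p0, accepted
w3:
  start at p3
  read 'L': p3 → p3
  read 'R': p3 → p0
  read 'L': p0 → p0
  read 'L': p0 → p0
  read 'R': p0 → p0
  read 'L': p0 → p0
  end p0, accepted
w4:
  start at p3
  read 'L': p3 → p3
  read 'R': p3 → p0
  read 'L': p0 → p0
  read 'R': p0 → p0
  end p0, accepted

w2, w3, w4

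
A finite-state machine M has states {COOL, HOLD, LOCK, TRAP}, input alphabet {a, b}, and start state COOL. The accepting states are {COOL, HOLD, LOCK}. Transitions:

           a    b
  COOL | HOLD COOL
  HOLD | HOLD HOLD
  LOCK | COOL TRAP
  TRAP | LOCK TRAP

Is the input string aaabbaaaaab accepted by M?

Trace: COOL -a-> HOLD -a-> HOLD -a-> HOLD -b-> HOLD -b-> HOLD -a-> HOLD -a-> HOLD -a-> HOLD -a-> HOLD -a-> HOLD -b-> HOLD
End state HOLD is accepting.

Yes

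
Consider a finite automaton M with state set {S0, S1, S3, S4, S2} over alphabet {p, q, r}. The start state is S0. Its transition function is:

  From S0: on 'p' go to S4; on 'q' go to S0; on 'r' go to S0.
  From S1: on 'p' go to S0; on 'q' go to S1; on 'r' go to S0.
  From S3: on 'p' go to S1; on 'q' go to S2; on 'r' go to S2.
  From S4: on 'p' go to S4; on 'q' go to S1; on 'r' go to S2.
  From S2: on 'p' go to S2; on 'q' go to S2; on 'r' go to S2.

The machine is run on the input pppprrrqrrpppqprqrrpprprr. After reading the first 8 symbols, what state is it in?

start at S0
read 'p': S0 → S4
read 'p': S4 → S4
read 'p': S4 → S4
read 'p': S4 → S4
read 'r': S4 → S2
read 'r': S2 → S2
read 'r': S2 → S2
read 'q': S2 → S2
After 8 symbols: S2.

S2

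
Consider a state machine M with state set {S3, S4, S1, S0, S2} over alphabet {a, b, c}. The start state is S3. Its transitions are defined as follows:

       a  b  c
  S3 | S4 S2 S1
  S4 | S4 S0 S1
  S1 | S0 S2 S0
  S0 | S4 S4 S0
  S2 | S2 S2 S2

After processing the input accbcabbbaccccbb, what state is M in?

start at S3
read 'a': S3 → S4
read 'c': S4 → S1
read 'c': S1 → S0
read 'b': S0 → S4
read 'c': S4 → S1
read 'a': S1 → S0
read 'b': S0 → S4
read 'b': S4 → S0
read 'b': S0 → S4
read 'a': S4 → S4
read 'c': S4 → S1
read 'c': S1 → S0
read 'c': S0 → S0
read 'c': S0 → S0
read 'b': S0 → S4
read 'b': S4 → S0

S0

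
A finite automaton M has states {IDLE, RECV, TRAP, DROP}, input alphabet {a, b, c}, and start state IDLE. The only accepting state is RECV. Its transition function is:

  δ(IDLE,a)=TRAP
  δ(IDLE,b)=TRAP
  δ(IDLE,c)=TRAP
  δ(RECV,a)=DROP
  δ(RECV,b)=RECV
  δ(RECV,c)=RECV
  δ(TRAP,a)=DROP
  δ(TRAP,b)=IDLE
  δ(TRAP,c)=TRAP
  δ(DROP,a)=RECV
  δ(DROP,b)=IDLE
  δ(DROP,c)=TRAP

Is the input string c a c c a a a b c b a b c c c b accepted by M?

Trace: IDLE -c-> TRAP -a-> DROP -c-> TRAP -c-> TRAP -a-> DROP -a-> RECV -a-> DROP -b-> IDLE -c-> TRAP -b-> IDLE -a-> TRAP -b-> IDLE -c-> TRAP -c-> TRAP -c-> TRAP -b-> IDLE
End state IDLE is not accepting.

No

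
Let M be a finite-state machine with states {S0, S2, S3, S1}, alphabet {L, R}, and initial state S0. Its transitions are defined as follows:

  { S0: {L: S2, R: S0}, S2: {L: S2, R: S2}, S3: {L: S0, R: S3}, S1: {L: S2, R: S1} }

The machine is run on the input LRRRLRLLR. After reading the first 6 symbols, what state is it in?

S2

Trace: S0 -L-> S2 -R-> S2 -R-> S2 -R-> S2 -L-> S2 -R-> S2
After 6 symbols: S2.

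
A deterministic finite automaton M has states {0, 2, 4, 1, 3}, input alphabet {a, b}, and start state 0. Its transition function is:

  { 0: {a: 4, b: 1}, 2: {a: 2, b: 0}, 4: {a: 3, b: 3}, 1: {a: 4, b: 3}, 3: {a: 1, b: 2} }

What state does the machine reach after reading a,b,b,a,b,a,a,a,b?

3

Trace: 0 -a-> 4 -b-> 3 -b-> 2 -a-> 2 -b-> 0 -a-> 4 -a-> 3 -a-> 1 -b-> 3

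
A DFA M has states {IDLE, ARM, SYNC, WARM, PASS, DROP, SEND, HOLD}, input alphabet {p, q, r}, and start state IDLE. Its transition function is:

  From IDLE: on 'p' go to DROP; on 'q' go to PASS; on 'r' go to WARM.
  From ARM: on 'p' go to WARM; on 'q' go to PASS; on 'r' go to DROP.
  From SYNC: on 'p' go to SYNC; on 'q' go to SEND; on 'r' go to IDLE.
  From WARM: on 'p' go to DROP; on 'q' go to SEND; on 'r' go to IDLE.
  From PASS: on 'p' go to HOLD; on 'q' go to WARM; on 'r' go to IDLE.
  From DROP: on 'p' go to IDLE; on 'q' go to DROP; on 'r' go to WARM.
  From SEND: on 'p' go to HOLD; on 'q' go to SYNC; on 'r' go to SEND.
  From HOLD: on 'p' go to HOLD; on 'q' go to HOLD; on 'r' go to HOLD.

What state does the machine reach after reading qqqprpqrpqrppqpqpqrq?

IDLE → PASS → WARM → SEND → HOLD → HOLD → HOLD → HOLD → HOLD → HOLD → HOLD → HOLD → HOLD → HOLD → HOLD → HOLD → HOLD → HOLD → HOLD → HOLD → HOLD

HOLD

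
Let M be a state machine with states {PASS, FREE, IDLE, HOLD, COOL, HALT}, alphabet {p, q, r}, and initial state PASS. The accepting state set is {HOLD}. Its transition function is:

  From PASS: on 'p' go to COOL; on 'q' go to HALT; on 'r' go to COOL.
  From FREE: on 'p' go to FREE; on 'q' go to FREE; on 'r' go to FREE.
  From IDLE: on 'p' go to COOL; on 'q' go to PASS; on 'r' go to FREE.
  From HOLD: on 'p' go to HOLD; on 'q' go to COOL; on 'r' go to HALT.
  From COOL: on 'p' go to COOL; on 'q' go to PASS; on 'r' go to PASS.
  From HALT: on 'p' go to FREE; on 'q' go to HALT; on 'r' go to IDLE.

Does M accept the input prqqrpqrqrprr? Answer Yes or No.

Trace: PASS -p-> COOL -r-> PASS -q-> HALT -q-> HALT -r-> IDLE -p-> COOL -q-> PASS -r-> COOL -q-> PASS -r-> COOL -p-> COOL -r-> PASS -r-> COOL
End state COOL is not accepting.

No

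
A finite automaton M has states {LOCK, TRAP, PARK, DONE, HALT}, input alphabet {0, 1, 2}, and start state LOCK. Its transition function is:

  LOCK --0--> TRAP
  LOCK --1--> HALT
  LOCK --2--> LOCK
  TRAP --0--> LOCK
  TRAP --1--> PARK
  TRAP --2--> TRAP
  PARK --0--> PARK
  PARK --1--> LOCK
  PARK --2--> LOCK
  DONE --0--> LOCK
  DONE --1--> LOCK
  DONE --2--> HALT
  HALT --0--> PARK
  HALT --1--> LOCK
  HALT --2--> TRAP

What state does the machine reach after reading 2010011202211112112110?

Trace: LOCK -2-> LOCK -0-> TRAP -1-> PARK -0-> PARK -0-> PARK -1-> LOCK -1-> HALT -2-> TRAP -0-> LOCK -2-> LOCK -2-> LOCK -1-> HALT -1-> LOCK -1-> HALT -1-> LOCK -2-> LOCK -1-> HALT -1-> LOCK -2-> LOCK -1-> HALT -1-> LOCK -0-> TRAP

TRAP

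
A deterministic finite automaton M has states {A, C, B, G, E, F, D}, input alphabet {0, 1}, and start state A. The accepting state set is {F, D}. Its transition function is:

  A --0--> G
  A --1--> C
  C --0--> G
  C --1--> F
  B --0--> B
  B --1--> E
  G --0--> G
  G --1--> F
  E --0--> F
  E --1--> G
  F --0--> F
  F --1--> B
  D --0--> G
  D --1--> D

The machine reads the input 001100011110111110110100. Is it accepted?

No

start at A
read '0': A → G
read '0': G → G
read '1': G → F
read '1': F → B
read '0': B → B
read '0': B → B
read '0': B → B
read '1': B → E
read '1': E → G
read '1': G → F
read '1': F → B
read '0': B → B
read '1': B → E
read '1': E → G
read '1': G → F
read '1': F → B
read '1': B → E
read '0': E → F
read '1': F → B
read '1': B → E
read '0': E → F
read '1': F → B
read '0': B → B
read '0': B → B
End state B is not accepting.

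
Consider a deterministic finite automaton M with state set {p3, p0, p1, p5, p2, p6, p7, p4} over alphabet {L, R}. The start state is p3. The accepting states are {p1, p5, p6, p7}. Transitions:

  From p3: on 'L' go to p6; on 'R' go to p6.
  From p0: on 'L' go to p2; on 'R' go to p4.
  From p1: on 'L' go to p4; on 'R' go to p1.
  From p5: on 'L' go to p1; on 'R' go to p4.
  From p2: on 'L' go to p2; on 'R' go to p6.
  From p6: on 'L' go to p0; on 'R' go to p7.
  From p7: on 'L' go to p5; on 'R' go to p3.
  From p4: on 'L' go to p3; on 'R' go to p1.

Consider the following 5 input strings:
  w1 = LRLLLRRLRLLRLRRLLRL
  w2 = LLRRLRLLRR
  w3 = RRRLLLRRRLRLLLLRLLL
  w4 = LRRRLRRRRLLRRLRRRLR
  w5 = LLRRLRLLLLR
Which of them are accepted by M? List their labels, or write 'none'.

w1:
  start at p3
  read 'L': p3 → p6
  read 'R': p6 → p7
  read 'L': p7 → p5
  read 'L': p5 → p1
  read 'L': p1 → p4
  read 'R': p4 → p1
  read 'R': p1 → p1
  read 'L': p1 → p4
  read 'R': p4 → p1
  read 'L': p1 → p4
  read 'L': p4 → p3
  read 'R': p3 → p6
  read 'L': p6 → p0
  read 'R': p0 → p4
  read 'R': p4 → p1
  read 'L': p1 → p4
  read 'L': p4 → p3
  read 'R': p3 → p6
  read 'L': p6 → p0
  end p0, rejected
w2:
  start at p3
  read 'L': p3 → p6
  read 'L': p6 → p0
  read 'R': p0 → p4
  read 'R': p4 → p1
  read 'L': p1 → p4
  read 'R': p4 → p1
  read 'L': p1 → p4
  read 'L': p4 → p3
  read 'R': p3 → p6
  read 'R': p6 → p7
  end p7, accepted
w3:
  start at p3
  read 'R': p3 → p6
  read 'R': p6 → p7
  read 'R': p7 → p3
  read 'L': p3 → p6
  read 'L': p6 → p0
  read 'L': p0 → p2
  read 'R': p2 → p6
  read 'R': p6 → p7
  read 'R': p7 → p3
  read 'L': p3 → p6
  read 'R': p6 → p7
  read 'L': p7 → p5
  read 'L': p5 → p1
  read 'L': p1 → p4
  read 'L': p4 → p3
  read 'R': p3 → p6
  read 'L': p6 → p0
  read 'L': p0 → p2
  read 'L': p2 → p2
  end p2, rejected
w4:
  start at p3
  read 'L': p3 → p6
  read 'R': p6 → p7
  read 'R': p7 → p3
  read 'R': p3 → p6
  read 'L': p6 → p0
  read 'R': p0 → p4
  read 'R': p4 → p1
  read 'R': p1 → p1
  read 'R': p1 → p1
  read 'L': p1 → p4
  read 'L': p4 → p3
  read 'R': p3 → p6
  read 'R': p6 → p7
  read 'L': p7 → p5
  read 'R': p5 → p4
  read 'R': p4 → p1
  read 'R': p1 → p1
  read 'L': p1 → p4
  read 'R': p4 → p1
  end p1, accepted
w5:
  start at p3
  read 'L': p3 → p6
  read 'L': p6 → p0
  read 'R': p0 → p4
  read 'R': p4 → p1
  read 'L': p1 → p4
  read 'R': p4 → p1
  read 'L': p1 → p4
  read 'L': p4 → p3
  read 'L': p3 → p6
  read 'L': p6 → p0
  read 'R': p0 → p4
  end p4, rejected

w2, w4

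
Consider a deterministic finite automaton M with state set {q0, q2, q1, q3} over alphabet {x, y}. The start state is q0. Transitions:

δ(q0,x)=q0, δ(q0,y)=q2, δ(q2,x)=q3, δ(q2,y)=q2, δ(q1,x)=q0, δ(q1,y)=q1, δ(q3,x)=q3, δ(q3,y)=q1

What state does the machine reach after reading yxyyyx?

q0

Trace: q0 -y-> q2 -x-> q3 -y-> q1 -y-> q1 -y-> q1 -x-> q0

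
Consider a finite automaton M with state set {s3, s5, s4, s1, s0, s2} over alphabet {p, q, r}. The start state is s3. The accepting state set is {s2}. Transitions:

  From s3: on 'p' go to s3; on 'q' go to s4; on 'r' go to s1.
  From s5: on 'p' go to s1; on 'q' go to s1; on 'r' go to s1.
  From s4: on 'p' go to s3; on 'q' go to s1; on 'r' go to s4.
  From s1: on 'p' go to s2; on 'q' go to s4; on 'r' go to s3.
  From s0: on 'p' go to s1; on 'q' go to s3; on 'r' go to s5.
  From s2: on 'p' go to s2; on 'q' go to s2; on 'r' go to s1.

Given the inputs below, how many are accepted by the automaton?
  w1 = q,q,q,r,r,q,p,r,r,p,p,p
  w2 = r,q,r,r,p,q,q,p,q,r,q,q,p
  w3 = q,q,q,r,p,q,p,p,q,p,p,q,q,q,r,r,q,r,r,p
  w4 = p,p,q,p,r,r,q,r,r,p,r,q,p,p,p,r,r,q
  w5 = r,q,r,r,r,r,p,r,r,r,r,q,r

2

w1: Trace: s3 -q-> s4 -q-> s1 -q-> s4 -r-> s4 -r-> s4 -q-> s1 -p-> s2 -r-> s1 -r-> s3 -p-> s3 -p-> s3 -p-> s3  → end s3, rejected
w2: Trace: s3 -r-> s1 -q-> s4 -r-> s4 -r-> s4 -p-> s3 -q-> s4 -q-> s1 -p-> s2 -q-> s2 -r-> s1 -q-> s4 -q-> s1 -p-> s2  → end s2, accepted
w3: Trace: s3 -q-> s4 -q-> s1 -q-> s4 -r-> s4 -p-> s3 -q-> s4 -p-> s3 -p-> s3 -q-> s4 -p-> s3 -p-> s3 -q-> s4 -q-> s1 -q-> s4 -r-> s4 -r-> s4 -q-> s1 -r-> s3 -r-> s1 -p-> s2  → end s2, accepted
w4: Trace: s3 -p-> s3 -p-> s3 -q-> s4 -p-> s3 -r-> s1 -r-> s3 -q-> s4 -r-> s4 -r-> s4 -p-> s3 -r-> s1 -q-> s4 -p-> s3 -p-> s3 -p-> s3 -r-> s1 -r-> s3 -q-> s4  → end s4, rejected
w5: Trace: s3 -r-> s1 -q-> s4 -r-> s4 -r-> s4 -r-> s4 -r-> s4 -p-> s3 -r-> s1 -r-> s3 -r-> s1 -r-> s3 -q-> s4 -r-> s4  → end s4, rejected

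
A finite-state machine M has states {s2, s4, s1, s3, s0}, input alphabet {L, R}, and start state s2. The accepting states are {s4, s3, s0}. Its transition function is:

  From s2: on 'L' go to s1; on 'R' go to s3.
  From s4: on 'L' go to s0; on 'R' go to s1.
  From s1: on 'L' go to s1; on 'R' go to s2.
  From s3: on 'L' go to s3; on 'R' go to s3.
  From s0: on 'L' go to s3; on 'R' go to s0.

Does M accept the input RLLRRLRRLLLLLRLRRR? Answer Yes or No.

Yes

s2 → s3 → s3 → s3 → s3 → s3 → s3 → s3 → s3 → s3 → s3 → s3 → s3 → s3 → s3 → s3 → s3 → s3 → s3
End state s3 is accepting.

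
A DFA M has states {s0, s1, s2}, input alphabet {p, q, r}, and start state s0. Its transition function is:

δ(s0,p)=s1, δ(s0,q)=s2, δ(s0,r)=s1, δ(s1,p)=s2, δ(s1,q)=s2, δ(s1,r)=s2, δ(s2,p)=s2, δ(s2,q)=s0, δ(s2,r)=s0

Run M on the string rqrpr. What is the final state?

s2

start at s0
read 'r': s0 → s1
read 'q': s1 → s2
read 'r': s2 → s0
read 'p': s0 → s1
read 'r': s1 → s2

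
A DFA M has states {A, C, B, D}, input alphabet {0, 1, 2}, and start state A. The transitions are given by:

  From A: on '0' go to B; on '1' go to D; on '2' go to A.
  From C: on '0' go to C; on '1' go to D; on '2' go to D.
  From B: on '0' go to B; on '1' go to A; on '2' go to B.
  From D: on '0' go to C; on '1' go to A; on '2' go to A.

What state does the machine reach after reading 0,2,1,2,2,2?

A

Trace: A -0-> B -2-> B -1-> A -2-> A -2-> A -2-> A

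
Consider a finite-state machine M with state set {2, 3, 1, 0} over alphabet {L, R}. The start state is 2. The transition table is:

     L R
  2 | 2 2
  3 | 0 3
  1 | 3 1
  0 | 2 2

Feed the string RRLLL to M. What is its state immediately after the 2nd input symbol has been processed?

start at 2
read 'R': 2 → 2
read 'R': 2 → 2
After 2 symbols: 2.

2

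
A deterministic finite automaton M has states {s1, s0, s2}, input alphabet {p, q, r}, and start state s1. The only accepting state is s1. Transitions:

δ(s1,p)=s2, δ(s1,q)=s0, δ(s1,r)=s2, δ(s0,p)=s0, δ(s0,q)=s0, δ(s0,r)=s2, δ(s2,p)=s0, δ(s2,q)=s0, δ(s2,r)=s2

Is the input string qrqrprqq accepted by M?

s1 → s0 → s2 → s0 → s2 → s0 → s2 → s0 → s0
End state s0 is not accepting.

No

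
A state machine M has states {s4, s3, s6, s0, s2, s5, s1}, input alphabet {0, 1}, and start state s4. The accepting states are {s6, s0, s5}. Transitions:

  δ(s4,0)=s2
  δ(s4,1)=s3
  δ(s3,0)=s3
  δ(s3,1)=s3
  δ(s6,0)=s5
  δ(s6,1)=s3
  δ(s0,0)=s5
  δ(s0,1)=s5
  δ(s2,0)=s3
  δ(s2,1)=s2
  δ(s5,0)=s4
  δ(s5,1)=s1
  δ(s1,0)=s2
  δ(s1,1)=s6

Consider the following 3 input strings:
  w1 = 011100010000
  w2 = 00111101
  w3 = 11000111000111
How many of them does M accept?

0

w1:
  start at s4
  read '0': s4 → s2
  read '1': s2 → s2
  read '1': s2 → s2
  read '1': s2 → s2
  read '0': s2 → s3
  read '0': s3 → s3
  read '0': s3 → s3
  read '1': s3 → s3
  read '0': s3 → s3
  read '0': s3 → s3
  read '0': s3 → s3
  read '0': s3 → s3
  end s3, rejected
w2:
  start at s4
  read '0': s4 → s2
  read '0': s2 → s3
  read '1': s3 → s3
  read '1': s3 → s3
  read '1': s3 → s3
  read '1': s3 → s3
  read '0': s3 → s3
  read '1': s3 → s3
  end s3, rejected
w3:
  start at s4
  read '1': s4 → s3
  read '1': s3 → s3
  read '0': s3 → s3
  read '0': s3 → s3
  read '0': s3 → s3
  read '1': s3 → s3
  read '1': s3 → s3
  read '1': s3 → s3
  read '0': s3 → s3
  read '0': s3 → s3
  read '0': s3 → s3
  read '1': s3 → s3
  read '1': s3 → s3
  read '1': s3 → s3
  end s3, rejected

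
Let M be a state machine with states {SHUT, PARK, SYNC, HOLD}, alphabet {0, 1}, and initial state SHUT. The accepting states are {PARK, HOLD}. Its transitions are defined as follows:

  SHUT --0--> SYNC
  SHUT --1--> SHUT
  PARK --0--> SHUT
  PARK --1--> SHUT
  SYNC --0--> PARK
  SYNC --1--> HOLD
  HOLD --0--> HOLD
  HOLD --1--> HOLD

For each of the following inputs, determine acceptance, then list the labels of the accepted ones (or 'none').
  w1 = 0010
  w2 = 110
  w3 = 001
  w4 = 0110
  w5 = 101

w1: SHUT → SYNC → PARK → SHUT → SYNC  → end SYNC, rejected
w2: SHUT → SHUT → SHUT → SYNC  → end SYNC, rejected
w3: SHUT → SYNC → PARK → SHUT  → end SHUT, rejected
w4: SHUT → SYNC → HOLD → HOLD → HOLD  → end HOLD, accepted
w5: SHUT → SHUT → SYNC → HOLD  → end HOLD, accepted

w4, w5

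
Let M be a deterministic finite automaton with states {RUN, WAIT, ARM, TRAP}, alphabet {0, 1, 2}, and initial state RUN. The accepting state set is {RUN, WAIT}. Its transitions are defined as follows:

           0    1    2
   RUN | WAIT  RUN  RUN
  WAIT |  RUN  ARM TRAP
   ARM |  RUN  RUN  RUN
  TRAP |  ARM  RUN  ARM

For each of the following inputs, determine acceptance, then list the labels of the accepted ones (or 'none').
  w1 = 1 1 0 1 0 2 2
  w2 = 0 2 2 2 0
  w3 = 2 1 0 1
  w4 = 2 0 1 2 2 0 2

w1, w2

w1: RUN → RUN → RUN → WAIT → ARM → RUN → RUN → RUN  → end RUN, accepted
w2: RUN → WAIT → TRAP → ARM → RUN → WAIT  → end WAIT, accepted
w3: RUN → RUN → RUN → WAIT → ARM  → end ARM, rejected
w4: RUN → RUN → WAIT → ARM → RUN → RUN → WAIT → TRAP  → end TRAP, rejected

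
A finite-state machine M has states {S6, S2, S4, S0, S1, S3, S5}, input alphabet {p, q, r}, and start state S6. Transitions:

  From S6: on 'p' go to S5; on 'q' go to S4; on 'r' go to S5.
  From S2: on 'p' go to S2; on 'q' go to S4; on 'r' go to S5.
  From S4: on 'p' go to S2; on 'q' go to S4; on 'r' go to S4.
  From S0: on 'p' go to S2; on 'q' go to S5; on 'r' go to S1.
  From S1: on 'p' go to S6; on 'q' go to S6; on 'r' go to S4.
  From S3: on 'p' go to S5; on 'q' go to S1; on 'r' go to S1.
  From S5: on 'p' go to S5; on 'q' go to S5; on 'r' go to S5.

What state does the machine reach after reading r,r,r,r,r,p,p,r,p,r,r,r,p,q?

S5

S6 → S5 → S5 → S5 → S5 → S5 → S5 → S5 → S5 → S5 → S5 → S5 → S5 → S5 → S5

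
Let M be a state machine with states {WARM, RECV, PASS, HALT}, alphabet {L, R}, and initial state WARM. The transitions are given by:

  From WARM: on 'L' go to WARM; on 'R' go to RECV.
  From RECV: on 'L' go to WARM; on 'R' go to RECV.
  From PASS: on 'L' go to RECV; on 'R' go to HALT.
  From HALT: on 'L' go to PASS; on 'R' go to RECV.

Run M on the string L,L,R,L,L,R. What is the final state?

WARM → WARM → WARM → RECV → WARM → WARM → RECV

RECV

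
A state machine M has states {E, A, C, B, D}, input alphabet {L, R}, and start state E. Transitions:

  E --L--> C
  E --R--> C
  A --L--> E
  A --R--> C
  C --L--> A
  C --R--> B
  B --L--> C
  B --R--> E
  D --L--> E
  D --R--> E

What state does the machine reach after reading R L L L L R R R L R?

B

E → C → A → E → C → A → C → B → E → C → B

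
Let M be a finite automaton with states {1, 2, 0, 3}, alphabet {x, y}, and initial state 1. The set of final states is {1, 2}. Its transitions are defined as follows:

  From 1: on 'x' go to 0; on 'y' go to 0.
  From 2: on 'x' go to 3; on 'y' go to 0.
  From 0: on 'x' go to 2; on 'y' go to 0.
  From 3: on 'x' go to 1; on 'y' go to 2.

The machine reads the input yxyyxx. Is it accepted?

start at 1
read 'y': 1 → 0
read 'x': 0 → 2
read 'y': 2 → 0
read 'y': 0 → 0
read 'x': 0 → 2
read 'x': 2 → 3
End state 3 is not accepting.

No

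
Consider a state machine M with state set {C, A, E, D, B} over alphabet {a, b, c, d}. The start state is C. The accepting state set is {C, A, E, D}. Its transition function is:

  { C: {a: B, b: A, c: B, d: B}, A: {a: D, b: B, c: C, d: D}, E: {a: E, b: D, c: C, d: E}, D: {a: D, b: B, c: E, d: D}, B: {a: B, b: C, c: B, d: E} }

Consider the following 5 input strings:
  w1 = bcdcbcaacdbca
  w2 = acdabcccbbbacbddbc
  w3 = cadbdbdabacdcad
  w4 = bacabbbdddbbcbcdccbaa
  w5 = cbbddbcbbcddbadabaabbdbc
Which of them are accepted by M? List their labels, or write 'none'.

w1, w2, w3

w1:
  start at C
  read 'b': C → A
  read 'c': A → C
  read 'd': C → B
  read 'c': B → B
  read 'b': B → C
  read 'c': C → B
  read 'a': B → B
  read 'a': B → B
  read 'c': B → B
  read 'd': B → E
  read 'b': E → D
  read 'c': D → E
  read 'a': E → E
  end E, accepted
w2:
  start at C
  read 'a': C → B
  read 'c': B → B
  read 'd': B → E
  read 'a': E → E
  read 'b': E → D
  read 'c': D → E
  read 'c': E → C
  read 'c': C → B
  read 'b': B → C
  read 'b': C → A
  read 'b': A → B
  read 'a': B → B
  read 'c': B → B
  read 'b': B → C
  read 'd': C → B
  read 'd': B → E
  read 'b': E → D
  read 'c': D → E
  end E, accepted
w3:
  start at C
  read 'c': C → B
  read 'a': B → B
  read 'd': B → E
  read 'b': E → D
  read 'd': D → D
  read 'b': D → B
  read 'd': B → E
  read 'a': E → E
  read 'b': E → D
  read 'a': D → D
  read 'c': D → E
  read 'd': E → E
  read 'c': E → C
  read 'a': C → B
  read 'd': B → E
  end E, accepted
w4:
  start at C
  read 'b': C → A
  read 'a': A → D
  read 'c': D → E
  read 'a': E → E
  read 'b': E → D
  read 'b': D → B
  read 'b': B → C
  read 'd': C → B
  read 'd': B → E
  read 'd': E → E
  read 'b': E → D
  read 'b': D → B
  read 'c': B → B
  read 'b': B → C
  read 'c': C → B
  read 'd': B → E
  read 'c': E → C
  read 'c': C → B
  read 'b': B → C
  read 'a': C → B
  read 'a': B → B
  end B, rejected
w5:
  start at C
  read 'c': C → B
  read 'b': B → C
  read 'b': C → A
  read 'd': A → D
  read 'd': D → D
  read 'b': D → B
  read 'c': B → B
  read 'b': B → C
  read 'b': C → A
  read 'c': A → C
  read 'd': C → B
  read 'd': B → E
  read 'b': E → D
  read 'a': D → D
  read 'd': D → D
  read 'a': D → D
  read 'b': D → B
  read 'a': B → B
  read 'a': B → B
  read 'b': B → C
  read 'b': C → A
  read 'd': A → D
  read 'b': D → B
  read 'c': B → B
  end B, rejected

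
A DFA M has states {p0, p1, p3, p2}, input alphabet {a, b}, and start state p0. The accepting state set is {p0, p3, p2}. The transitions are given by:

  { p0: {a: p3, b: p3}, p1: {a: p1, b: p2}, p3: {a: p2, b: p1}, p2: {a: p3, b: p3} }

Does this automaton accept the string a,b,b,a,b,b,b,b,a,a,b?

Yes

Trace: p0 -a-> p3 -b-> p1 -b-> p2 -a-> p3 -b-> p1 -b-> p2 -b-> p3 -b-> p1 -a-> p1 -a-> p1 -b-> p2
End state p2 is accepting.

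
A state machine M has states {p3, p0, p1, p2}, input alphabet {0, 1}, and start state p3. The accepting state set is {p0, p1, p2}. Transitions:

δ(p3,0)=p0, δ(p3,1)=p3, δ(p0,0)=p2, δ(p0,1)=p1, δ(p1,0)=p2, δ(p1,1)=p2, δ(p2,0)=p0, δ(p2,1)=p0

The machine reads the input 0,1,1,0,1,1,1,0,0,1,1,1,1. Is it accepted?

Yes

p3 → p0 → p1 → p2 → p0 → p1 → p2 → p0 → p2 → p0 → p1 → p2 → p0 → p1
End state p1 is accepting.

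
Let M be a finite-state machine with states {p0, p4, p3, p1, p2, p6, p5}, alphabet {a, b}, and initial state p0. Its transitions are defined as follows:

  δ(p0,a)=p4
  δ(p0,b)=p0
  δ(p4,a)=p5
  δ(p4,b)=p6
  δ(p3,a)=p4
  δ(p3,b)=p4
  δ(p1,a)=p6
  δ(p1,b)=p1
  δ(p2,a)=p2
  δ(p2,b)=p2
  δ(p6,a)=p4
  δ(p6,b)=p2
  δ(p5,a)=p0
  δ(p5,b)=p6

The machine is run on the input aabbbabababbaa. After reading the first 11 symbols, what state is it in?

p2

Trace: p0 -a-> p4 -a-> p5 -b-> p6 -b-> p2 -b-> p2 -a-> p2 -b-> p2 -a-> p2 -b-> p2 -a-> p2 -b-> p2
After 11 symbols: p2.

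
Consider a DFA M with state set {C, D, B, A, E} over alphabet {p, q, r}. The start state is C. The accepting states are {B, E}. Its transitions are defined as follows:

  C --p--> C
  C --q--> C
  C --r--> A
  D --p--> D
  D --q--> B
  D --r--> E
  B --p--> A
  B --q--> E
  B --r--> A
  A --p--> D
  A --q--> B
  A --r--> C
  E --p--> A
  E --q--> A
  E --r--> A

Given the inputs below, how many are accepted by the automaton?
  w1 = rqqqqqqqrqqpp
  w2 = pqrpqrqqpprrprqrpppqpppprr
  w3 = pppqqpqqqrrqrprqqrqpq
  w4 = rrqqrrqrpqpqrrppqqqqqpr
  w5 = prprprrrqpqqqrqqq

w1:
  start at C
  read 'r': C → A
  read 'q': A → B
  read 'q': B → E
  read 'q': E → A
  read 'q': A → B
  read 'q': B → E
  read 'q': E → A
  read 'q': A → B
  read 'r': B → A
  read 'q': A → B
  read 'q': B → E
  read 'p': E → A
  read 'p': A → D
  end D, rejected
w2:
  start at C
  read 'p': C → C
  read 'q': C → C
  read 'r': C → A
  read 'p': A → D
  read 'q': D → B
  read 'r': B → A
  read 'q': A → B
  read 'q': B → E
  read 'p': E → A
  read 'p': A → D
  read 'r': D → E
  read 'r': E → A
  read 'p': A → D
  read 'r': D → E
  read 'q': E → A
  read 'r': A → C
  read 'p': C → C
  read 'p': C → C
  read 'p': C → C
  read 'q': C → C
  read 'p': C → C
  read 'p': C → C
  read 'p': C → C
  read 'p': C → C
  read 'r': C → A
  read 'r': A → C
  end C, rejected
w3:
  start at C
  read 'p': C → C
  read 'p': C → C
  read 'p': C → C
  read 'q': C → C
  read 'q': C → C
  read 'p': C → C
  read 'q': C → C
  read 'q': C → C
  read 'q': C → C
  read 'r': C → A
  read 'r': A → C
  read 'q': C → C
  read 'r': C → A
  read 'p': A → D
  read 'r': D → E
  read 'q': E → A
  read 'q': A → B
  read 'r': B → A
  read 'q': A → B
  read 'p': B → A
  read 'q': A → B
  end B, accepted
w4:
  start at C
  read 'r': C → A
  read 'r': A → C
  read 'q': C → C
  read 'q': C → C
  read 'r': C → A
  read 'r': A → C
  read 'q': C → C
  read 'r': C → A
  read 'p': A → D
  read 'q': D → B
  read 'p': B → A
  read 'q': A → B
  read 'r': B → A
  read 'r': A → C
  read 'p': C → C
  read 'p': C → C
  read 'q': C → C
  read 'q': C → C
  read 'q': C → C
  read 'q': C → C
  read 'q': C → C
  read 'p': C → C
  read 'r': C → A
  end A, rejected
w5:
  start at C
  read 'p': C → C
  read 'r': C → A
  read 'p': A → D
  read 'r': D → E
  read 'p': E → A
  read 'r': A → C
  read 'r': C → A
  read 'r': A → C
  read 'q': C → C
  read 'p': C → C
  read 'q': C → C
  read 'q': C → C
  read 'q': C → C
  read 'r': C → A
  read 'q': A → B
  read 'q': B → E
  read 'q': E → A
  end A, rejected

1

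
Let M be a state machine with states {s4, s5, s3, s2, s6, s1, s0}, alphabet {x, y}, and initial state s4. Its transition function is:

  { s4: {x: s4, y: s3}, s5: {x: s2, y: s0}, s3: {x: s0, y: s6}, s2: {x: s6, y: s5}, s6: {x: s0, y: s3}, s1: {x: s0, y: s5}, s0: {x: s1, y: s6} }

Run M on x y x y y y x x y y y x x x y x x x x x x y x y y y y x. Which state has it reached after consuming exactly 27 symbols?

s4 → s4 → s3 → s0 → s6 → s3 → s6 → s0 → s1 → s5 → s0 → s6 → s0 → s1 → s0 → s6 → s0 → s1 → s0 → s1 → s0 → s1 → s5 → s2 → s5 → s0 → s6 → s3
After 27 symbols: s3.

s3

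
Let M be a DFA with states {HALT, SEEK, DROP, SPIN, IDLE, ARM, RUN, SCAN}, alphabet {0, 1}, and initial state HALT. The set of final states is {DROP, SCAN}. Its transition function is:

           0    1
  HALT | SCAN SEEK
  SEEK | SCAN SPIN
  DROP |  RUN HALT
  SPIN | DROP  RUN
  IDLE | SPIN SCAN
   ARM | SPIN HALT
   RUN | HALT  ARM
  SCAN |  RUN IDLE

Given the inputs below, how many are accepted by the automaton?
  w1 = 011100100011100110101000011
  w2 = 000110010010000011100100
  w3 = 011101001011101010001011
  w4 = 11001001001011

w1: HALT → SCAN → IDLE → SCAN → IDLE → SPIN → DROP → HALT → SCAN → RUN → HALT → SEEK → SPIN → RUN → HALT → SCAN → IDLE → SCAN → RUN → ARM → SPIN → RUN → HALT → SCAN → RUN → HALT → SEEK → SPIN  → end SPIN, rejected
w2: HALT → SCAN → RUN → HALT → SEEK → SPIN → DROP → RUN → ARM → SPIN → DROP → HALT → SCAN → RUN → HALT → SCAN → RUN → ARM → HALT → SEEK → SCAN → RUN → ARM → SPIN → DROP  → end DROP, accepted
w3: HALT → SCAN → IDLE → SCAN → IDLE → SPIN → RUN → HALT → SCAN → IDLE → SPIN → RUN → ARM → HALT → SCAN → IDLE → SPIN → RUN → HALT → SCAN → RUN → ARM → SPIN → RUN → ARM  → end ARM, rejected
w4: HALT → SEEK → SPIN → DROP → RUN → ARM → SPIN → DROP → HALT → SCAN → RUN → ARM → SPIN → RUN → ARM  → end ARM, rejected

1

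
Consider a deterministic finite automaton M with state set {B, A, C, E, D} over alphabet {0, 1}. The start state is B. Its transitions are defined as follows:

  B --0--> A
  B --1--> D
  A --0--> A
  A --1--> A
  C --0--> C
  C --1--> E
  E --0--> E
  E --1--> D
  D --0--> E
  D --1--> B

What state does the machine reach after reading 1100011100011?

start at B
read '1': B → D
read '1': D → B
read '0': B → A
read '0': A → A
read '0': A → A
read '1': A → A
read '1': A → A
read '1': A → A
read '0': A → A
read '0': A → A
read '0': A → A
read '1': A → A
read '1': A → A

A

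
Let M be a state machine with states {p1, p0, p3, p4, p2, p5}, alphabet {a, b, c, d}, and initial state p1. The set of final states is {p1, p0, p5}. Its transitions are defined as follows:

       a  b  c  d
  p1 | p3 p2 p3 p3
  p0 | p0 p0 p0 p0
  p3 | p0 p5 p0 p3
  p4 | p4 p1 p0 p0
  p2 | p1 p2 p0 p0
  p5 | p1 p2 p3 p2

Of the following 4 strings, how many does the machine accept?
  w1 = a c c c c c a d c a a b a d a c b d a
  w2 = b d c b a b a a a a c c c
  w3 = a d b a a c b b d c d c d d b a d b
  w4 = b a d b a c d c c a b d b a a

w1:
  start at p1
  read 'a': p1 → p3
  read 'c': p3 → p0
  read 'c': p0 → p0
  read 'c': p0 → p0
  read 'c': p0 → p0
  read 'c': p0 → p0
  read 'a': p0 → p0
  read 'd': p0 → p0
  read 'c': p0 → p0
  read 'a': p0 → p0
  read 'a': p0 → p0
  read 'b': p0 → p0
  read 'a': p0 → p0
  read 'd': p0 → p0
  read 'a': p0 → p0
  read 'c': p0 → p0
  read 'b': p0 → p0
  read 'd': p0 → p0
  read 'a': p0 → p0
  end p0, accepted
w2:
  start at p1
  read 'b': p1 → p2
  read 'd': p2 → p0
  read 'c': p0 → p0
  read 'b': p0 → p0
  read 'a': p0 → p0
  read 'b': p0 → p0
  read 'a': p0 → p0
  read 'a': p0 → p0
  read 'a': p0 → p0
  read 'a': p0 → p0
  read 'c': p0 → p0
  read 'c': p0 → p0
  read 'c': p0 → p0
  end p0, accepted
w3:
  start at p1
  read 'a': p1 → p3
  read 'd': p3 → p3
  read 'b': p3 → p5
  read 'a': p5 → p1
  read 'a': p1 → p3
  read 'c': p3 → p0
  read 'b': p0 → p0
  read 'b': p0 → p0
  read 'd': p0 → p0
  read 'c': p0 → p0
  read 'd': p0 → p0
  read 'c': p0 → p0
  read 'd': p0 → p0
  read 'd': p0 → p0
  read 'b': p0 → p0
  read 'a': p0 → p0
  read 'd': p0 → p0
  read 'b': p0 → p0
  end p0, accepted
w4:
  start at p1
  read 'b': p1 → p2
  read 'a': p2 → p1
  read 'd': p1 → p3
  read 'b': p3 → p5
  read 'a': p5 → p1
  read 'c': p1 → p3
  read 'd': p3 → p3
  read 'c': p3 → p0
  read 'c': p0 → p0
  read 'a': p0 → p0
  read 'b': p0 → p0
  read 'd': p0 → p0
  read 'b': p0 → p0
  read 'a': p0 → p0
  read 'a': p0 → p0
  end p0, accepted

4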